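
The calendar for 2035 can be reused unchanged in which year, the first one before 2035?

Two years share a calendar iff Jan 1 falls on the same weekday and both are leap or both are common. 2035: Jan 1 is Monday, common year.
2034: Jan 1 Sunday, common
2033: Jan 1 Saturday, common
2032: Jan 1 Thursday, leap
2031: Jan 1 Wednesday, common
2030: Jan 1 Tuesday, common
2029: Jan 1 Monday, common
2029 matches on both conditions.

2029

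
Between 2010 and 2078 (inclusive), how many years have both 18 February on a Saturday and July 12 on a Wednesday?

7

Check each year's weekday for 18 February and July 12:
  2010: Thu/Mon  2011: Fri/Tue  2012: Sat/Thu  2013: Mon/Fri  2014: Tue/Sat  2015: Wed/Sun  2016: Thu/Tue  2017: Sat/Wed ✓  2018: Sun/Thu  2019: Mon/Fri  2020: Tue/Sun  2021: Thu/Mon  2022: Fri/Tue  2023: Sat/Wed ✓  …(41 more)…  2065: Wed/Sun  2066: Thu/Mon  2067: Fri/Tue  2068: Sat/Thu  2069: Mon/Fri  2070: Tue/Sat  2071: Wed/Sun  2072: Thu/Tue  2073: Sat/Wed ✓  2074: Sun/Thu  2075: Mon/Fri  2076: Tue/Sun  2077: Thu/Mon  2078: Fri/Tue
Both conditions hold in: 2017, 2023, 2034, 2045, 2051, 2062, 2073 — 7.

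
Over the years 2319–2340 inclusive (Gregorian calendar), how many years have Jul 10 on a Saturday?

3

Track Jul 10's weekday year by year (advancing +1, or +2 across a Feb 29):
  2319: Thu  2320: Sat (+2) ✓  2321: Sun (+1)  2322: Mon (+1)  2323: Tue (+1)
  2324: Thu (+2)  2325: Fri (+1)  2326: Sat (+1) ✓  2327: Sun (+1)  2328: Tue (+2)
  2329: Wed (+1)  2330: Thu (+1)  2331: Fri (+1)  2332: Sun (+2)  2333: Mon (+1)
  2334: Tue (+1)  2335: Wed (+1)  2336: Fri (+2)  2337: Sat (+1) ✓  2338: Sun (+1)
  2339: Mon (+1)  2340: Wed (+2)
Saturday years: 2320, 2326, 2337 — 3 in total.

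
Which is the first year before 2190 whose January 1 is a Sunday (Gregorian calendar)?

Jan 1 advances by 2 weekdays after a leap year and by 1 after a common year.
2190: Jan 1 is Friday.
2189: Thursday
2188: Tuesday (leap)
2187: Monday
2186: Sunday
2186 begins on a Sunday

2186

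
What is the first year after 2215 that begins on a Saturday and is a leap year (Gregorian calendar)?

2220

Jan 1 advances by 2 weekdays after a leap year and by 1 after a common year.
2215: Jan 1 is Sunday.
2216: Monday (leap)
2217: Wednesday
2218: Thursday
2219: Friday
2220: Saturday (leap)
2220 begins on a Saturday and is a leap year.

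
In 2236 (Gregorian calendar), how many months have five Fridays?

A month of length L has five Fridays iff its first Friday is on day ≤ L−28 (so day 1–3 in a 31-day month, 1–2 in a 30-day month, day 1 in a leap February).
Checking each month of 2236: Jan starts Fri (31d) ✓; Feb starts Mon (29d); Mar starts Tue (31d); Apr starts Fri (30d) ✓; May starts Sun (31d); Jun starts Wed (30d); Jul starts Fri (31d) ✓; Aug starts Mon (31d); Sep starts Thu (30d) ✓; Oct starts Sat (31d); Nov starts Tue (30d); Dec starts Thu (31d) ✓.
Five-Friday months: January, April, July, September, December → 5.

5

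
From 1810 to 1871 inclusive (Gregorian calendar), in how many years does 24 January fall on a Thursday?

9

Track 24 January's weekday year by year (advancing +1, or +2 across a Feb 29):
  1810: Wed  1811: Thu (+1) ✓  1812: Fri (+1)  1813: Sun (+2)  1814: Mon (+1)
  1815: Tue (+1)  1816: Wed (+1)  1817: Fri (+2)  1818: Sat (+1)  1819: Sun (+1)
  1820: Mon (+1)  1821: Wed (+2)  1822: Thu (+1) ✓  1823: Fri (+1)  … (34 more years) …
  1858: Sun (+1)  1859: Mon (+1)  1860: Tue (+1)  1861: Thu (+2) ✓  1862: Fri (+1)
  1863: Sat (+1)  1864: Sun (+1)  1865: Tue (+2)  1866: Wed (+1)  1867: Thu (+1) ✓
  1868: Fri (+1)  1869: Sun (+2)  1870: Mon (+1)  1871: Tue (+1)
Thursday years: 1811, 1822, 1828, 1833, 1839, 1850, 1856, 1861, 1867 — 9 in total.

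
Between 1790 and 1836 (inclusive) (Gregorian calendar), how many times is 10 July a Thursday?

7

Track 10 July's weekday year by year (advancing +1, or +2 across a Feb 29):
  1790: Sat  1791: Sun (+1)  1792: Tue (+2)  1793: Wed (+1)  1794: Thu (+1) ✓
  1795: Fri (+1)  1796: Sun (+2)  1797: Mon (+1)  1798: Tue (+1)  1799: Wed (+1)
  1800: Thu (+1) ✓  1801: Fri (+1)  1802: Sat (+1)  1803: Sun (+1)  … (19 more years) …
  1823: Thu (+1) ✓  1824: Sat (+2)  1825: Sun (+1)  1826: Mon (+1)  1827: Tue (+1)
  1828: Thu (+2) ✓  1829: Fri (+1)  1830: Sat (+1)  1831: Sun (+1)  1832: Tue (+2)
  1833: Wed (+1)  1834: Thu (+1) ✓  1835: Fri (+1)  1836: Sun (+2)
Thursday years: 1794, 1800, 1806, 1817, 1823, 1828, 1834 — 7 in total.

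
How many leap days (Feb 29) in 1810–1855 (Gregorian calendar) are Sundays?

2

Leap years in 1810–1855: 11 of them.
Feb 29 weekday advances by 5 (mod 7) from one leap year to the next four years later (or differs when a century non-leap intervenes).
Leap-day weekdays: 1812:Sat 1816:Thu 1820:Tue 1824:Sun✓ 1828:Fri 1832:Wed 1836:Mon 1840:Sat 1844:Thu 1848:Tue 1852:Sun✓
Sunday: 1824, 1852 → 2.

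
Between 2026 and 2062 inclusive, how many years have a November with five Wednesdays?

November has 30 days; it has five Wednesdays when Wednesday falls among the first (month-length − 28) days — i.e. when November 1 is one of Wednesday/Tuesday.
November 1 by year: 2026:Sun 2027:Mon 2028:Wed✓ 2029:Thu 2030:Fri 2031:Sat 2032:Mon 2033:Tue✓ 2034:Wed✓ 2035:Thu 2036:Sat 2037:Sun 2038:Mon 2039:Tue✓ 2040:Thu …(7 more)… 2048:Sun 2049:Mon 2050:Tue✓ 2051:Wed✓ 2052:Fri 2053:Sat 2054:Sun 2055:Mon 2056:Wed✓ 2057:Thu 2058:Fri 2059:Sat 2060:Mon 2061:Tue✓ 2062:Wed✓
Years with five Wednesdays: 2028, 2033, 2034, 2039, 2044, 2045, 2050, 2051, 2056, 2061, 2062 → 11.

11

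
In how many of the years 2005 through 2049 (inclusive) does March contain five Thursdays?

20

March has 31 days; it has five Thursdays when Thursday falls among the first (month-length − 28) days — i.e. when March 1 is one of Thursday/Wednesday/Tuesday.
March 1 by year: 2005:Tue✓ 2006:Wed✓ 2007:Thu✓ 2008:Sat 2009:Sun 2010:Mon 2011:Tue✓ 2012:Thu✓ 2013:Fri 2014:Sat 2015:Sun 2016:Tue✓ 2017:Wed✓ 2018:Thu✓ 2019:Fri …(15 more)… 2035:Thu✓ 2036:Sat 2037:Sun 2038:Mon 2039:Tue✓ 2040:Thu✓ 2041:Fri 2042:Sat 2043:Sun 2044:Tue✓ 2045:Wed✓ 2046:Thu✓ 2047:Fri 2048:Sun 2049:Mon
Years with five Thursdays: 2005, 2006, 2007, 2011, 2012, 2016, 2017, 2018, 2022, 2023, 2028, 2029, 2033, 2034, 2035, 2039, 2040, 2044, 2045, 2046 → 20.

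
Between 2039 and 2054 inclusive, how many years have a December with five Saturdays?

7

December has 31 days; it has five Saturdays when Saturday falls among the first (month-length − 28) days — i.e. when December 1 is one of Saturday/Friday/Thursday.
December 1 by year: 2039:Thu✓ 2040:Sat✓ 2041:Sun 2042:Mon 2043:Tue 2044:Thu✓ 2045:Fri✓ 2046:Sat✓ 2047:Sun 2048:Tue 2049:Wed 2050:Thu✓ 2051:Fri✓ 2052:Sun 2053:Mon 2054:Tue
Years with five Saturdays: 2039, 2040, 2044, 2045, 2046, 2050, 2051 → 7.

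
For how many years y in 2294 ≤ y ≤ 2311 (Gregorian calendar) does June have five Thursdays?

6

June has 30 days; it has five Thursdays when Thursday falls among the first (month-length − 28) days — i.e. when June 1 is one of Thursday/Wednesday.
June 1 by year: 2294:Fri 2295:Sat 2296:Mon 2297:Tue 2298:Wed✓ 2299:Thu✓ 2300:Fri 2301:Sat 2302:Sun 2303:Mon 2304:Wed✓ 2305:Thu✓ 2306:Fri 2307:Sat 2308:Mon 2309:Tue 2310:Wed✓ 2311:Thu✓
Years with five Thursdays: 2298, 2299, 2304, 2305, 2310, 2311 → 6.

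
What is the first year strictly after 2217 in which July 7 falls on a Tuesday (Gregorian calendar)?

2218

From one year to the next, a fixed date's weekday advances by 1, or by 2 when a Feb 29 lies between the two dates.
2217: July 7 is Monday.
2218: Tuesday (+1)
July 7 falls on a Tuesday in 2218.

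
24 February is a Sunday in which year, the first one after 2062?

From one year to the next, a fixed date's weekday advances by 1, or by 2 when a Feb 29 lies between the two dates.
2062: February 24 is Friday.
2063: Saturday (+1)
2064: Sunday (+1)
24 February falls on a Sunday in 2064.

2064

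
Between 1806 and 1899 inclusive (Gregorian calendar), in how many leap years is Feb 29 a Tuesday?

Leap years in 1806–1899: 23 of them.
Feb 29 weekday advances by 5 (mod 7) from one leap year to the next four years later (or differs when a century non-leap intervenes).
Leap-day weekdays: 1808:Mon 1812:Sat 1816:Thu 1820:Tue✓ 1824:Sun 1828:Fri 1832:Wed 1836:Mon 1840:Sat 1844:Thu 1848:Tue✓ 1852:Sun 1856:Fri 1860:Wed 1864:Mon 1868:Sat 1872:Thu 1876:Tue✓ 1880:Sun 1884:Fri 1888:Wed 1892:Mon 1896:Sat
Tuesday: 1820, 1848, 1876 → 3.

3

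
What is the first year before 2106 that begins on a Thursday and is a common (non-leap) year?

2105

Jan 1 advances by 2 weekdays after a leap year and by 1 after a common year.
2106: Jan 1 is Friday.
2105: Thursday
2105 begins on a Thursday and is a common year.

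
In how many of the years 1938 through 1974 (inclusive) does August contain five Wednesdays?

16

August has 31 days; it has five Wednesdays when Wednesday falls among the first (month-length − 28) days — i.e. when August 1 is one of Wednesday/Tuesday/Monday.
August 1 by year: 1938:Mon✓ 1939:Tue✓ 1940:Thu 1941:Fri 1942:Sat 1943:Sun 1944:Tue✓ 1945:Wed✓ 1946:Thu 1947:Fri 1948:Sun 1949:Mon✓ 1950:Tue✓ 1951:Wed✓ 1952:Fri …(7 more)… 1960:Mon✓ 1961:Tue✓ 1962:Wed✓ 1963:Thu 1964:Sat 1965:Sun 1966:Mon✓ 1967:Tue✓ 1968:Thu 1969:Fri 1970:Sat 1971:Sun 1972:Tue✓ 1973:Wed✓ 1974:Thu
Years with five Wednesdays: 1938, 1939, 1944, 1945, 1949, 1950, 1951, 1955, 1956, 1960, 1961, 1962, 1966, 1967, 1972, 1973 → 16.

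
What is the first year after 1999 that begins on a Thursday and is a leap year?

2004

Jan 1 advances by 2 weekdays after a leap year and by 1 after a common year.
1999: Jan 1 is Friday.
2000: Saturday (leap)
2001: Monday
2002: Tuesday
2003: Wednesday
2004: Thursday (leap)
2004 begins on a Thursday and is a leap year.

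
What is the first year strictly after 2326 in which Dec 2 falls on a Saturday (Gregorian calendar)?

2333

From one year to the next, a fixed date's weekday advances by 1, or by 2 when a Feb 29 lies between the two dates.
2326: December 2 is Thursday.
2327: Friday (+1)
2328: Sunday (+2)
2329: Monday (+1)
2330: Tuesday (+1)
2331: Wednesday (+1)
2332: Friday (+2)
2333: Saturday (+1)
Dec 2 falls on a Saturday in 2333.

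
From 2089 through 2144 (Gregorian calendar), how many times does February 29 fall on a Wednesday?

Leap years in 2089–2144: 13 of them.
Feb 29 weekday advances by 5 (mod 7) from one leap year to the next four years later (or differs when a century non-leap intervenes).
Leap-day weekdays: 2092:Fri 2096:Wed✓ 2104:Fri 2108:Wed✓ 2112:Mon 2116:Sat 2120:Thu 2124:Tue 2128:Sun 2132:Fri 2136:Wed✓ 2140:Mon 2144:Sat
Wednesday: 2096, 2108, 2136 → 3.

3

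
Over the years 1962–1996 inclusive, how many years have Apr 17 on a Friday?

Track Apr 17's weekday year by year (advancing +1, or +2 across a Feb 29):
  1962: Tue  1963: Wed (+1)  1964: Fri (+2) ✓  1965: Sat (+1)  1966: Sun (+1)
  1967: Mon (+1)  1968: Wed (+2)  1969: Thu (+1)  1970: Fri (+1) ✓  1971: Sat (+1)
  1972: Mon (+2)  1973: Tue (+1)  1974: Wed (+1)  1975: Thu (+1)  … (7 more years) …
  1983: Sun (+1)  1984: Tue (+2)  1985: Wed (+1)  1986: Thu (+1)  1987: Fri (+1) ✓
  1988: Sun (+2)  1989: Mon (+1)  1990: Tue (+1)  1991: Wed (+1)  1992: Fri (+2) ✓
  1993: Sat (+1)  1994: Sun (+1)  1995: Mon (+1)  1996: Wed (+2)
Friday years: 1964, 1970, 1981, 1987, 1992 — 5 in total.

5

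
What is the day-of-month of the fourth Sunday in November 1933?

November 1, 1933 is a Wednesday, so the first Sunday is the 5th.
The fourth Sunday is 5 + 21 = 26.

26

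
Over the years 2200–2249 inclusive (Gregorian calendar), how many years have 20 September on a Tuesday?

Track 20 September's weekday year by year (advancing +1, or +2 across a Feb 29):
  2200: Sat  2201: Sun (+1)  2202: Mon (+1)  2203: Tue (+1) ✓  2204: Thu (+2)
  2205: Fri (+1)  2206: Sat (+1)  2207: Sun (+1)  2208: Tue (+2) ✓  2209: Wed (+1)
  2210: Thu (+1)  2211: Fri (+1)  2212: Sun (+2)  2213: Mon (+1)  … (22 more years) …
  2236: Tue (+2) ✓  2237: Wed (+1)  2238: Thu (+1)  2239: Fri (+1)  2240: Sun (+2)
  2241: Mon (+1)  2242: Tue (+1) ✓  2243: Wed (+1)  2244: Fri (+2)  2245: Sat (+1)
  2246: Sun (+1)  2247: Mon (+1)  2248: Wed (+2)  2249: Thu (+1)
Tuesday years: 2203, 2208, 2214, 2225, 2231, 2236, 2242 — 7 in total.

7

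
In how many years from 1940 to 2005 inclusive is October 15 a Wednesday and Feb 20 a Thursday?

8

Check each year's weekday for October 15 and Feb 20:
  1940: Tue/Tue  1941: Wed/Thu ✓  1942: Thu/Fri  1943: Fri/Sat  1944: Sun/Sun  1945: Mon/Tue  1946: Tue/Wed  1947: Wed/Thu ✓  1948: Fri/Fri  1949: Sat/Sun  1950: Sun/Mon  1951: Mon/Tue  1952: Wed/Wed  1953: Thu/Fri  …(38 more)…  1992: Thu/Thu  1993: Fri/Sat  1994: Sat/Sun  1995: Sun/Mon  1996: Tue/Tue  1997: Wed/Thu ✓  1998: Thu/Fri  1999: Fri/Sat  2000: Sun/Sun  2001: Mon/Tue  2002: Tue/Wed  2003: Wed/Thu ✓  2004: Fri/Fri  2005: Sat/Sun
Both conditions hold in: 1941, 1947, 1958, 1969, 1975, 1986, 1997, 2003 — 8.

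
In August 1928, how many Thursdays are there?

5

August 1928 has 31 days and begins on Wednesday.
The first Thursday is August 2.
Thursdays fall on 2, 9, 16, 23, 30 — that's 5.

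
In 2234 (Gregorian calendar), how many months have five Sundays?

4

A month of length L has five Sundays iff its first Sunday is on day ≤ L−28 (so day 1–3 in a 31-day month, 1–2 in a 30-day month, day 1 in a leap February).
Checking each month of 2234: Jan starts Wed (31d); Feb starts Sat (28d); Mar starts Sat (31d) ✓; Apr starts Tue (30d); May starts Thu (31d); Jun starts Sun (30d) ✓; Jul starts Tue (31d); Aug starts Fri (31d) ✓; Sep starts Mon (30d); Oct starts Wed (31d); Nov starts Sat (30d) ✓; Dec starts Mon (31d).
Five-Sunday months: March, June, August, November → 4.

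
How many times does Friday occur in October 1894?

4

October 1894 has 31 days and begins on Monday.
The first Friday is October 5.
Fridays fall on 5, 12, 19, 26 — that's 4.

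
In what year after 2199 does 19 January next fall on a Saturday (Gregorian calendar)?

2205

From one year to the next, a fixed date's weekday advances by 1, or by 2 when a Feb 29 lies between the two dates.
2199: January 19 is Saturday.
2200: Sunday (+1)
2201: Monday (+1)
2202: Tuesday (+1)
2203: Wednesday (+1)
2204: Thursday (+1)
2205: Saturday (+2)
19 January falls on a Saturday in 2205.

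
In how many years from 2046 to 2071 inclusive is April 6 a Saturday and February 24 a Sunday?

Check each year's weekday for April 6 and February 24:
  2046: Fri/Sat  2047: Sat/Sun ✓  2048: Mon/Mon  2049: Tue/Wed  2050: Wed/Thu  2051: Thu/Fri  2052: Sat/Sat  2053: Sun/Mon  2054: Mon/Tue  2055: Tue/Wed  2056: Thu/Thu  2057: Fri/Sat  2058: Sat/Sun ✓  2059: Sun/Mon  2060: Tue/Tue  2061: Wed/Thu  2062: Thu/Fri  2063: Fri/Sat  2064: Sun/Sun  2065: Mon/Tue  2066: Tue/Wed  2067: Wed/Thu  2068: Fri/Fri  2069: Sat/Sun ✓  2070: Sun/Mon  2071: Mon/Tue
Both conditions hold in: 2047, 2058, 2069 — 3.

3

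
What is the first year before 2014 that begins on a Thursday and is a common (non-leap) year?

Jan 1 advances by 2 weekdays after a leap year and by 1 after a common year.
2014: Jan 1 is Wednesday.
2013: Tuesday
2012: Sunday (leap)
2011: Saturday
2010: Friday
2009: Thursday
2009 begins on a Thursday and is a common year.

2009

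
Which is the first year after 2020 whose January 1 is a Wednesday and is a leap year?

2048

Jan 1 advances by 2 weekdays after a leap year and by 1 after a common year.
2020: Jan 1 is Wednesday (leap).
2021: Friday
2022: Saturday
2023: Sunday
2024: Monday (leap)
2025: Wednesday
2026: Thursday
2027: Friday
2028: Saturday (leap)
2029: Monday
2030: Tuesday
2031: Wednesday
2032: Thursday (leap)
2033: Saturday
2034: Sunday
2035: Monday
2036: Tuesday (leap)
2037: Thursday
2038: Friday
2039: Saturday
2040: Sunday (leap)
2041: Tuesday
2042: Wednesday
2043: Thursday
2044: Friday (leap)
2045: Sunday
2046: Monday
2047: Tuesday
2048: Wednesday (leap)
2048 begins on a Wednesday and is a leap year.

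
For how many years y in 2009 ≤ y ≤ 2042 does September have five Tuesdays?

10

September has 30 days; it has five Tuesdays when Tuesday falls among the first (month-length − 28) days — i.e. when September 1 is one of Tuesday/Monday.
September 1 by year: 2009:Tue✓ 2010:Wed 2011:Thu 2012:Sat 2013:Sun 2014:Mon✓ 2015:Tue✓ 2016:Thu 2017:Fri 2018:Sat 2019:Sun 2020:Tue✓ 2021:Wed 2022:Thu 2023:Fri …(4 more)… 2028:Fri 2029:Sat 2030:Sun 2031:Mon✓ 2032:Wed 2033:Thu 2034:Fri 2035:Sat 2036:Mon✓ 2037:Tue✓ 2038:Wed 2039:Thu 2040:Sat 2041:Sun 2042:Mon✓
Years with five Tuesdays: 2009, 2014, 2015, 2020, 2025, 2026, 2031, 2036, 2037, 2042 → 10.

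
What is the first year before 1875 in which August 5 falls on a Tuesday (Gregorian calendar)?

From one year to the next, a fixed date's weekday advances by 1, or by 2 when a Feb 29 lies between the two dates.
1875: August 5 is Thursday.
1874: Wednesday (−1)
1873: Tuesday (−1)
August 5 falls on a Tuesday in 1873.

1873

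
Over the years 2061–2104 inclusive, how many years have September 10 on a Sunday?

6

Track September 10's weekday year by year (advancing +1, or +2 across a Feb 29):
  2061: Sat  2062: Sun (+1) ✓  2063: Mon (+1)  2064: Wed (+2)  2065: Thu (+1)
  2066: Fri (+1)  2067: Sat (+1)  2068: Mon (+2)  2069: Tue (+1)  2070: Wed (+1)
  2071: Thu (+1)  2072: Sat (+2)  2073: Sun (+1) ✓  2074: Mon (+1)  … (16 more years) …
  2091: Mon (+1)  2092: Wed (+2)  2093: Thu (+1)  2094: Fri (+1)  2095: Sat (+1)
  2096: Mon (+2)  2097: Tue (+1)  2098: Wed (+1)  2099: Thu (+1)  2100: Fri (+1)
  2101: Sat (+1)  2102: Sun (+1) ✓  2103: Mon (+1)  2104: Wed (+2)
Sunday years: 2062, 2073, 2079, 2084, 2090, 2102 — 6 in total.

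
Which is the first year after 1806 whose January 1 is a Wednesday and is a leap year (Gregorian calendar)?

1812

Jan 1 advances by 2 weekdays after a leap year and by 1 after a common year.
1806: Jan 1 is Wednesday.
1807: Thursday
1808: Friday (leap)
1809: Sunday
1810: Monday
1811: Tuesday
1812: Wednesday (leap)
1812 begins on a Wednesday and is a leap year.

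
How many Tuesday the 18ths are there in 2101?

2

Check the 18th of each month of 2101: Jan 18: Tue, Feb 18: Fri, Mar 18: Fri, Apr 18: Mon, May 18: Wed, Jun 18: Sat, Jul 18: Mon, Aug 18: Thu, Sep 18: Sun, Oct 18: Tue, Nov 18: Fri, Dec 18: Sun.
Tuesday occurs in January, October — 2 months.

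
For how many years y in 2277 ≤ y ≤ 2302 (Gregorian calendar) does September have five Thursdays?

7

September has 30 days; it has five Thursdays when Thursday falls among the first (month-length − 28) days — i.e. when September 1 is one of Thursday/Wednesday.
September 1 by year: 2277:Sat 2278:Sun 2279:Mon 2280:Wed✓ 2281:Thu✓ 2282:Fri 2283:Sat 2284:Mon 2285:Tue 2286:Wed✓ 2287:Thu✓ 2288:Sat 2289:Sun 2290:Mon 2291:Tue 2292:Thu✓ 2293:Fri 2294:Sat 2295:Sun 2296:Tue 2297:Wed✓ 2298:Thu✓ 2299:Fri 2300:Sat 2301:Sun 2302:Mon
Years with five Thursdays: 2280, 2281, 2286, 2287, 2292, 2297, 2298 → 7.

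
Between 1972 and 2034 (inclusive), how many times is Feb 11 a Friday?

10

Track Feb 11's weekday year by year (advancing +1, or +2 across a Feb 29):
  1972: Fri ✓  1973: Sun (+2)  1974: Mon (+1)  1975: Tue (+1)  1976: Wed (+1)
  1977: Fri (+2) ✓  1978: Sat (+1)  1979: Sun (+1)  1980: Mon (+1)  1981: Wed (+2)
  1982: Thu (+1)  1983: Fri (+1) ✓  1984: Sat (+1)  1985: Mon (+2)  … (35 more years) …
  2021: Thu (+2)  2022: Fri (+1) ✓  2023: Sat (+1)  2024: Sun (+1)  2025: Tue (+2)
  2026: Wed (+1)  2027: Thu (+1)  2028: Fri (+1) ✓  2029: Sun (+2)  2030: Mon (+1)
  2031: Tue (+1)  2032: Wed (+1)  2033: Fri (+2) ✓  2034: Sat (+1)
Friday years: 1972, 1977, 1983, 1994, 2000, 2005, 2011, 2022, 2028, 2033 — 10 in total.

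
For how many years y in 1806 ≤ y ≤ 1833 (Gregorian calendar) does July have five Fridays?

July has 31 days; it has five Fridays when Friday falls among the first (month-length − 28) days — i.e. when July 1 is one of Friday/Thursday/Wednesday.
July 1 by year: 1806:Tue 1807:Wed✓ 1808:Fri✓ 1809:Sat 1810:Sun 1811:Mon 1812:Wed✓ 1813:Thu✓ 1814:Fri✓ 1815:Sat 1816:Mon 1817:Tue 1818:Wed✓ 1819:Thu✓ 1820:Sat 1821:Sun 1822:Mon 1823:Tue 1824:Thu✓ 1825:Fri✓ 1826:Sat 1827:Sun 1828:Tue 1829:Wed✓ 1830:Thu✓ 1831:Fri✓ 1832:Sun 1833:Mon
Years with five Fridays: 1807, 1808, 1812, 1813, 1814, 1818, 1819, 1824, 1825, 1829, 1830, 1831 → 12.

12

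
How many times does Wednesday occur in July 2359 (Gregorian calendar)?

July 2359 has 31 days and begins on Wednesday.
The first Wednesday is July 1.
Wednesdays fall on 1, 8, 15, 22, 29 — that's 5.

5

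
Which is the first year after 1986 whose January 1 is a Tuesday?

1991

Jan 1 advances by 2 weekdays after a leap year and by 1 after a common year.
1986: Jan 1 is Wednesday.
1987: Thursday
1988: Friday (leap)
1989: Sunday
1990: Monday
1991: Tuesday
1991 begins on a Tuesday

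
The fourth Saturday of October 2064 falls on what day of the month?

October 1, 2064 is a Wednesday, so the first Saturday is the 4th.
The fourth Saturday is 4 + 21 = 25.

25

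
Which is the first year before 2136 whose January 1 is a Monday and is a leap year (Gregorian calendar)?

2120

Jan 1 advances by 2 weekdays after a leap year and by 1 after a common year.
2136: Jan 1 is Sunday (leap).
2135: Saturday
2134: Friday
2133: Thursday
2132: Tuesday (leap)
2131: Monday
2130: Sunday
2129: Saturday
2128: Thursday (leap)
2127: Wednesday
2126: Tuesday
2125: Monday
2124: Saturday (leap)
2123: Friday
2122: Thursday
2121: Wednesday
2120: Monday (leap)
2120 begins on a Monday and is a leap year.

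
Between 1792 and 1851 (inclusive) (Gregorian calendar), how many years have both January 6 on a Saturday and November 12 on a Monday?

6

Check each year's weekday for January 6 and November 12:
  1792: Fri/Mon  1793: Sun/Tue  1794: Mon/Wed  1795: Tue/Thu  1796: Wed/Sat  1797: Fri/Sun  1798: Sat/Mon ✓  1799: Sun/Tue  1800: Mon/Wed  1801: Tue/Thu  1802: Wed/Fri  1803: Thu/Sat  1804: Fri/Mon  1805: Sun/Tue  …(32 more)…  1838: Sat/Mon ✓  1839: Sun/Tue  1840: Mon/Thu  1841: Wed/Fri  1842: Thu/Sat  1843: Fri/Sun  1844: Sat/Tue  1845: Mon/Wed  1846: Tue/Thu  1847: Wed/Fri  1848: Thu/Sun  1849: Sat/Mon ✓  1850: Sun/Tue  1851: Mon/Wed
Both conditions hold in: 1798, 1810, 1821, 1827, 1838, 1849 — 6.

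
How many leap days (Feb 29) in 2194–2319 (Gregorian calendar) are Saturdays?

Leap years in 2194–2319: 29 of them.
Feb 29 weekday advances by 5 (mod 7) from one leap year to the next four years later (or differs when a century non-leap intervenes).
Leap-day weekdays: 2196:Mon 2204:Wed 2208:Mon 2212:Sat✓ 2216:Thu 2220:Tue 2224:Sun 2228:Fri 2232:Wed 2236:Mon 2240:Sat✓ 2244:Thu 2248:Tue …(3 more)… 2264:Mon 2268:Sat✓ 2272:Thu 2276:Tue 2280:Sun 2284:Fri 2288:Wed 2292:Mon 2296:Sat✓ 2304:Mon 2308:Sat✓ 2312:Thu 2316:Tue
Saturday: 2212, 2240, 2268, 2296, 2308 → 5.

5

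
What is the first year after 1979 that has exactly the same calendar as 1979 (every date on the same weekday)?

Two years share a calendar iff Jan 1 falls on the same weekday and both are leap or both are common. 1979: Jan 1 is Monday, common year.
1980: Jan 1 Tuesday, leap
1981: Jan 1 Thursday, common
1982: Jan 1 Friday, common
1983: Jan 1 Saturday, common
1984: Jan 1 Sunday, leap
1985: Jan 1 Tuesday, common
1986: Jan 1 Wednesday, common
1987: Jan 1 Thursday, common
1988: Jan 1 Friday, leap
1989: Jan 1 Sunday, common
1990: Jan 1 Monday, common
1990 matches on both conditions.

1990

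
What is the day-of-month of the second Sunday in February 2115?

10

February 1, 2115 is a Friday, so the first Sunday is the 3rd.
The second Sunday is 3 + 7 = 10.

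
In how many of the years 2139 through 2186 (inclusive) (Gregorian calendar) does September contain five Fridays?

September has 30 days; it has five Fridays when Friday falls among the first (month-length − 28) days — i.e. when September 1 is one of Friday/Thursday.
September 1 by year: 2139:Tue 2140:Thu✓ 2141:Fri✓ 2142:Sat 2143:Sun 2144:Tue 2145:Wed 2146:Thu✓ 2147:Fri✓ 2148:Sun 2149:Mon 2150:Tue 2151:Wed 2152:Fri✓ 2153:Sat …(18 more)… 2172:Tue 2173:Wed 2174:Thu✓ 2175:Fri✓ 2176:Sun 2177:Mon 2178:Tue 2179:Wed 2180:Fri✓ 2181:Sat 2182:Sun 2183:Mon 2184:Wed 2185:Thu✓ 2186:Fri✓
Years with five Fridays: 2140, 2141, 2146, 2147, 2152, 2157, 2158, 2163, 2168, 2169, 2174, 2175, 2180, 2185, 2186 → 15.

15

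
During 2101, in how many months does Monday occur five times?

A month of length L has five Mondays iff its first Monday is on day ≤ L−28 (so day 1–3 in a 31-day month, 1–2 in a 30-day month, day 1 in a leap February).
Checking each month of 2101: Jan starts Sat (31d) ✓; Feb starts Tue (28d); Mar starts Tue (31d); Apr starts Fri (30d); May starts Sun (31d) ✓; Jun starts Wed (30d); Jul starts Fri (31d); Aug starts Mon (31d) ✓; Sep starts Thu (30d); Oct starts Sat (31d) ✓; Nov starts Tue (30d); Dec starts Thu (31d).
Five-Monday months: January, May, August, October → 4.

4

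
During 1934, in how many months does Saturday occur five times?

4

A month of length L has five Saturdays iff its first Saturday is on day ≤ L−28 (so day 1–3 in a 31-day month, 1–2 in a 30-day month, day 1 in a leap February).
Checking each month of 1934: Jan starts Mon (31d); Feb starts Thu (28d); Mar starts Thu (31d) ✓; Apr starts Sun (30d); May starts Tue (31d); Jun starts Fri (30d) ✓; Jul starts Sun (31d); Aug starts Wed (31d); Sep starts Sat (30d) ✓; Oct starts Mon (31d); Nov starts Thu (30d); Dec starts Sat (31d) ✓.
Five-Saturday months: March, June, September, December → 4.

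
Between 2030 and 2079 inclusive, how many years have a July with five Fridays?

July has 31 days; it has five Fridays when Friday falls among the first (month-length − 28) days — i.e. when July 1 is one of Friday/Thursday/Wednesday.
July 1 by year: 2030:Mon 2031:Tue 2032:Thu✓ 2033:Fri✓ 2034:Sat 2035:Sun 2036:Tue 2037:Wed✓ 2038:Thu✓ 2039:Fri✓ 2040:Sun 2041:Mon 2042:Tue 2043:Wed✓ 2044:Fri✓ …(20 more)… 2065:Wed✓ 2066:Thu✓ 2067:Fri✓ 2068:Sun 2069:Mon 2070:Tue 2071:Wed✓ 2072:Fri✓ 2073:Sat 2074:Sun 2075:Mon 2076:Wed✓ 2077:Thu✓ 2078:Fri✓ 2079:Sat
Years with five Fridays: 2032, 2033, 2037, 2038, 2039, 2043, 2044, 2048, 2049, 2050, 2054, 2055, 2060, 2061, 2065, 2066, 2067, 2071, 2072, 2076, 2077, 2078 → 22.

22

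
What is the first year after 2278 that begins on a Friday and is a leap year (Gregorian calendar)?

Jan 1 advances by 2 weekdays after a leap year and by 1 after a common year.
2278: Jan 1 is Tuesday.
2279: Wednesday
2280: Thursday (leap)
2281: Saturday
2282: Sunday
2283: Monday
2284: Tuesday (leap)
2285: Thursday
2286: Friday
2287: Saturday
2288: Sunday (leap)
2289: Tuesday
2290: Wednesday
2291: Thursday
2292: Friday (leap)
2292 begins on a Friday and is a leap year.

2292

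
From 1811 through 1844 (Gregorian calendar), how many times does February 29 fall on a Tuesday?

1

Leap years in 1811–1844: 9 of them.
Feb 29 weekday advances by 5 (mod 7) from one leap year to the next four years later (or differs when a century non-leap intervenes).
Leap-day weekdays: 1812:Sat 1816:Thu 1820:Tue✓ 1824:Sun 1828:Fri 1832:Wed 1836:Mon 1840:Sat 1844:Thu
Tuesday: 1820 → 1.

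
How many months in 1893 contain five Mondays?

A month of length L has five Mondays iff its first Monday is on day ≤ L−28 (so day 1–3 in a 31-day month, 1–2 in a 30-day month, day 1 in a leap February).
Checking each month of 1893: Jan starts Sun (31d) ✓; Feb starts Wed (28d); Mar starts Wed (31d); Apr starts Sat (30d); May starts Mon (31d) ✓; Jun starts Thu (30d); Jul starts Sat (31d) ✓; Aug starts Tue (31d); Sep starts Fri (30d); Oct starts Sun (31d) ✓; Nov starts Wed (30d); Dec starts Fri (31d).
Five-Monday months: January, May, July, October → 4.

4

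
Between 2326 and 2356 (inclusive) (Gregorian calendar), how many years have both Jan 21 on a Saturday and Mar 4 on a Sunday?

2

Check each year's weekday for Jan 21 and Mar 4:
  2326: Thu/Thu  2327: Fri/Fri  2328: Sat/Sun ✓  2329: Mon/Mon  2330: Tue/Tue  2331: Wed/Wed  2332: Thu/Fri  2333: Sat/Sat  2334: Sun/Sun  2335: Mon/Mon  2336: Tue/Wed  2337: Thu/Thu  2338: Fri/Fri  2339: Sat/Sat  …(3 more)…  2343: Thu/Thu  2344: Fri/Sat  2345: Sun/Sun  2346: Mon/Mon  2347: Tue/Tue  2348: Wed/Thu  2349: Fri/Fri  2350: Sat/Sat  2351: Sun/Sun  2352: Mon/Tue  2353: Wed/Wed  2354: Thu/Thu  2355: Fri/Fri  2356: Sat/Sun ✓
Both conditions hold in: 2328, 2356 — 2.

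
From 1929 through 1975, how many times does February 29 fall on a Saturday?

2

Leap years in 1929–1975: 11 of them.
Feb 29 weekday advances by 5 (mod 7) from one leap year to the next four years later (or differs when a century non-leap intervenes).
Leap-day weekdays: 1932:Mon 1936:Sat✓ 1940:Thu 1944:Tue 1948:Sun 1952:Fri 1956:Wed 1960:Mon 1964:Sat✓ 1968:Thu 1972:Tue
Saturday: 1936, 1964 → 2.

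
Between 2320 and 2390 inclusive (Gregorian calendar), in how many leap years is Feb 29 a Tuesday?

2

Leap years in 2320–2390: 18 of them.
Feb 29 weekday advances by 5 (mod 7) from one leap year to the next four years later (or differs when a century non-leap intervenes).
Leap-day weekdays: 2320:Sun 2324:Fri 2328:Wed 2332:Mon 2336:Sat 2340:Thu 2344:Tue✓ 2348:Sun 2352:Fri 2356:Wed 2360:Mon 2364:Sat 2368:Thu 2372:Tue✓ 2376:Sun 2380:Fri 2384:Wed 2388:Mon
Tuesday: 2344, 2372 → 2.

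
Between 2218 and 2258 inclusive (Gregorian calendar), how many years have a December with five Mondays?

December has 31 days; it has five Mondays when Monday falls among the first (month-length − 28) days — i.e. when December 1 is one of Monday/Sunday/Saturday.
December 1 by year: 2218:Tue 2219:Wed 2220:Fri 2221:Sat✓ 2222:Sun✓ 2223:Mon✓ 2224:Wed 2225:Thu 2226:Fri 2227:Sat✓ 2228:Mon✓ 2229:Tue 2230:Wed 2231:Thu 2232:Sat✓ …(11 more)… 2244:Sun✓ 2245:Mon✓ 2246:Tue 2247:Wed 2248:Fri 2249:Sat✓ 2250:Sun✓ 2251:Mon✓ 2252:Wed 2253:Thu 2254:Fri 2255:Sat✓ 2256:Mon✓ 2257:Tue 2258:Wed
Years with five Mondays: 2221, 2222, 2223, 2227, 2228, 2232, 2233, 2234, 2238, 2239, 2244, 2245, 2249, 2250, 2251, 2255, 2256 → 17.

17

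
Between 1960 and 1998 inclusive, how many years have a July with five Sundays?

17

July has 31 days; it has five Sundays when Sunday falls among the first (month-length − 28) days — i.e. when July 1 is one of Sunday/Saturday/Friday.
July 1 by year: 1960:Fri✓ 1961:Sat✓ 1962:Sun✓ 1963:Mon 1964:Wed 1965:Thu 1966:Fri✓ 1967:Sat✓ 1968:Mon 1969:Tue 1970:Wed 1971:Thu 1972:Sat✓ 1973:Sun✓ 1974:Mon …(9 more)… 1984:Sun✓ 1985:Mon 1986:Tue 1987:Wed 1988:Fri✓ 1989:Sat✓ 1990:Sun✓ 1991:Mon 1992:Wed 1993:Thu 1994:Fri✓ 1995:Sat✓ 1996:Mon 1997:Tue 1998:Wed
Years with five Sundays: 1960, 1961, 1962, 1966, 1967, 1972, 1973, 1977, 1978, 1979, 1983, 1984, 1988, 1989, 1990, 1994, 1995 → 17.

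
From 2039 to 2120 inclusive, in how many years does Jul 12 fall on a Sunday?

12

Track Jul 12's weekday year by year (advancing +1, or +2 across a Feb 29):
  2039: Tue  2040: Thu (+2)  2041: Fri (+1)  2042: Sat (+1)  2043: Sun (+1) ✓
  2044: Tue (+2)  2045: Wed (+1)  2046: Thu (+1)  2047: Fri (+1)  2048: Sun (+2) ✓
  2049: Mon (+1)  2050: Tue (+1)  2051: Wed (+1)  2052: Fri (+2)  … (54 more years) …
  2107: Tue (+1)  2108: Thu (+2)  2109: Fri (+1)  2110: Sat (+1)  2111: Sun (+1) ✓
  2112: Tue (+2)  2113: Wed (+1)  2114: Thu (+1)  2115: Fri (+1)  2116: Sun (+2) ✓
  2117: Mon (+1)  2118: Tue (+1)  2119: Wed (+1)  2120: Fri (+2)
Sunday years: 2043, 2048, 2054, 2065, 2071, 2076, 2082, 2093, 2099, 2105, 2111, 2116 — 12 in total.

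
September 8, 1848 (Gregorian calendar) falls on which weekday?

Friday

January 1, 1848 is a Saturday.
September 8 is day 252 of the year, i.e. 251 days after Jan 1.
251 mod 7 = 6, so advance 6 weekdays from Saturday: Friday.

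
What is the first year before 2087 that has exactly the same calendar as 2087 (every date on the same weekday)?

Two years share a calendar iff Jan 1 falls on the same weekday and both are leap or both are common. 2087: Jan 1 is Wednesday, common year.
2086: Jan 1 Tuesday, common
2085: Jan 1 Monday, common
2084: Jan 1 Saturday, leap
2083: Jan 1 Friday, common
2082: Jan 1 Thursday, common
2081: Jan 1 Wednesday, common
2081 matches on both conditions.

2081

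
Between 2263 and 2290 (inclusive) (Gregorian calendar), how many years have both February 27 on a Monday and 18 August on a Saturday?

Check each year's weekday for February 27 and 18 August:
  2263: Fri/Tue  2264: Sat/Thu  2265: Mon/Fri  2266: Tue/Sat  2267: Wed/Sun  2268: Thu/Tue  2269: Sat/Wed  2270: Sun/Thu  2271: Mon/Fri  2272: Tue/Sun  2273: Thu/Mon  2274: Fri/Tue  2275: Sat/Wed  2276: Sun/Fri  2277: Tue/Sat  2278: Wed/Sun  2279: Thu/Mon  2280: Fri/Wed  2281: Sun/Thu  2282: Mon/Fri  2283: Tue/Sat  2284: Wed/Mon  2285: Fri/Tue  2286: Sat/Wed  2287: Sun/Thu  2288: Mon/Sat ✓  2289: Wed/Sun  2290: Thu/Mon
Both conditions hold in: 2288 — 1.

1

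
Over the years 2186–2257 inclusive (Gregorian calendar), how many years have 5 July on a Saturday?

11

Track 5 July's weekday year by year (advancing +1, or +2 across a Feb 29):
  2186: Wed  2187: Thu (+1)  2188: Sat (+2) ✓  2189: Sun (+1)  2190: Mon (+1)
  2191: Tue (+1)  2192: Thu (+2)  2193: Fri (+1)  2194: Sat (+1) ✓  2195: Sun (+1)
  2196: Tue (+2)  2197: Wed (+1)  2198: Thu (+1)  2199: Fri (+1)  … (44 more years) …
  2244: Fri (+2)  2245: Sat (+1) ✓  2246: Sun (+1)  2247: Mon (+1)  2248: Wed (+2)
  2249: Thu (+1)  2250: Fri (+1)  2251: Sat (+1) ✓  2252: Mon (+2)  2253: Tue (+1)
  2254: Wed (+1)  2255: Thu (+1)  2256: Sat (+2) ✓  2257: Sun (+1)
Saturday years: 2188, 2194, 2200, 2206, 2217, 2223, 2228, 2234, 2245, 2251, 2256 — 11 in total.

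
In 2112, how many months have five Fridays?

5

A month of length L has five Fridays iff its first Friday is on day ≤ L−28 (so day 1–3 in a 31-day month, 1–2 in a 30-day month, day 1 in a leap February).
Checking each month of 2112: Jan starts Fri (31d) ✓; Feb starts Mon (29d); Mar starts Tue (31d); Apr starts Fri (30d) ✓; May starts Sun (31d); Jun starts Wed (30d); Jul starts Fri (31d) ✓; Aug starts Mon (31d); Sep starts Thu (30d) ✓; Oct starts Sat (31d); Nov starts Tue (30d); Dec starts Thu (31d) ✓.
Five-Friday months: January, April, July, September, December → 5.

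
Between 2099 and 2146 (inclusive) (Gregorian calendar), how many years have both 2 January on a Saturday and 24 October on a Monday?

2

Check each year's weekday for 2 January and 24 October:
  2099: Fri/Sat  2100: Sat/Sun  2101: Sun/Mon  2102: Mon/Tue  2103: Tue/Wed  2104: Wed/Fri  2105: Fri/Sat  2106: Sat/Sun  2107: Sun/Mon  2108: Mon/Wed  2109: Wed/Thu  2110: Thu/Fri  2111: Fri/Sat  2112: Sat/Mon ✓  …(20 more)…  2133: Fri/Sat  2134: Sat/Sun  2135: Sun/Mon  2136: Mon/Wed  2137: Wed/Thu  2138: Thu/Fri  2139: Fri/Sat  2140: Sat/Mon ✓  2141: Mon/Tue  2142: Tue/Wed  2143: Wed/Thu  2144: Thu/Sat  2145: Sat/Sun  2146: Sun/Mon
Both conditions hold in: 2112, 2140 — 2.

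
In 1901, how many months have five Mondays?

A month of length L has five Mondays iff its first Monday is on day ≤ L−28 (so day 1–3 in a 31-day month, 1–2 in a 30-day month, day 1 in a leap February).
Checking each month of 1901: Jan starts Tue (31d); Feb starts Fri (28d); Mar starts Fri (31d); Apr starts Mon (30d) ✓; May starts Wed (31d); Jun starts Sat (30d); Jul starts Mon (31d) ✓; Aug starts Thu (31d); Sep starts Sun (30d) ✓; Oct starts Tue (31d); Nov starts Fri (30d); Dec starts Sun (31d) ✓.
Five-Monday months: April, July, September, December → 4.

4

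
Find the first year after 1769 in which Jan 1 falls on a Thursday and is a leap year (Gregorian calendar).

Jan 1 advances by 2 weekdays after a leap year and by 1 after a common year.
1769: Jan 1 is Sunday.
1770: Monday
1771: Tuesday
1772: Wednesday (leap)
1773: Friday
1774: Saturday
1775: Sunday
1776: Monday (leap)
1777: Wednesday
1778: Thursday
1779: Friday
1780: Saturday (leap)
1781: Monday
1782: Tuesday
1783: Wednesday
1784: Thursday (leap)
1784 begins on a Thursday and is a leap year.

1784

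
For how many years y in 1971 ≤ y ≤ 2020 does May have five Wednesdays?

22

May has 31 days; it has five Wednesdays when Wednesday falls among the first (month-length − 28) days — i.e. when May 1 is one of Wednesday/Tuesday/Monday.
May 1 by year: 1971:Sat 1972:Mon✓ 1973:Tue✓ 1974:Wed✓ 1975:Thu 1976:Sat 1977:Sun 1978:Mon✓ 1979:Tue✓ 1980:Thu 1981:Fri 1982:Sat 1983:Sun 1984:Tue✓ 1985:Wed✓ …(20 more)… 2006:Mon✓ 2007:Tue✓ 2008:Thu 2009:Fri 2010:Sat 2011:Sun 2012:Tue✓ 2013:Wed✓ 2014:Thu 2015:Fri 2016:Sun 2017:Mon✓ 2018:Tue✓ 2019:Wed✓ 2020:Fri
Years with five Wednesdays: 1972, 1973, 1974, 1978, 1979, 1984, 1985, 1989, 1990, 1991, 1995, 1996, 2000, 2001, 2002, 2006, 2007, 2012, 2013, 2017, 2018, 2019 → 22.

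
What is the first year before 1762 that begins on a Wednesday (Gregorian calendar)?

Jan 1 advances by 2 weekdays after a leap year and by 1 after a common year.
1762: Jan 1 is Friday.
1761: Thursday
1760: Tuesday (leap)
1759: Monday
1758: Sunday
1757: Saturday
1756: Thursday (leap)
1755: Wednesday
1755 begins on a Wednesday

1755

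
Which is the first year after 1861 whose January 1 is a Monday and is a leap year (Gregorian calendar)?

Jan 1 advances by 2 weekdays after a leap year and by 1 after a common year.
1861: Jan 1 is Tuesday.
1862: Wednesday
1863: Thursday
1864: Friday (leap)
1865: Sunday
1866: Monday
1867: Tuesday
1868: Wednesday (leap)
1869: Friday
1870: Saturday
1871: Sunday
1872: Monday (leap)
1872 begins on a Monday and is a leap year.

1872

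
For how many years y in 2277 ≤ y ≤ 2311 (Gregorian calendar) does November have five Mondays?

9

November has 30 days; it has five Mondays when Monday falls among the first (month-length − 28) days — i.e. when November 1 is one of Monday/Sunday.
November 1 by year: 2277:Thu 2278:Fri 2279:Sat 2280:Mon✓ 2281:Tue 2282:Wed 2283:Thu 2284:Sat 2285:Sun✓ 2286:Mon✓ 2287:Tue 2288:Thu 2289:Fri 2290:Sat 2291:Sun✓ …(5 more)… 2297:Mon✓ 2298:Tue 2299:Wed 2300:Thu 2301:Fri 2302:Sat 2303:Sun✓ 2304:Tue 2305:Wed 2306:Thu 2307:Fri 2308:Sun✓ 2309:Mon✓ 2310:Tue 2311:Wed
Years with five Mondays: 2280, 2285, 2286, 2291, 2296, 2297, 2303, 2308, 2309 → 9.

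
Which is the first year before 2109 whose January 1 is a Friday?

Jan 1 advances by 2 weekdays after a leap year and by 1 after a common year.
2109: Jan 1 is Tuesday.
2108: Sunday (leap)
2107: Saturday
2106: Friday
2106 begins on a Friday

2106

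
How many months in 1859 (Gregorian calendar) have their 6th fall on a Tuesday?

Check the 6th of each month of 1859: Jan 6: Thu, Feb 6: Sun, Mar 6: Sun, Apr 6: Wed, May 6: Fri, Jun 6: Mon, Jul 6: Wed, Aug 6: Sat, Sep 6: Tue, Oct 6: Thu, Nov 6: Sun, Dec 6: Tue.
Tuesday occurs in September, December — 2 months.

2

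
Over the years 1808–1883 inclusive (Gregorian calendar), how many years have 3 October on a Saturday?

10

Track 3 October's weekday year by year (advancing +1, or +2 across a Feb 29):
  1808: Mon  1809: Tue (+1)  1810: Wed (+1)  1811: Thu (+1)  1812: Sat (+2) ✓
  1813: Sun (+1)  1814: Mon (+1)  1815: Tue (+1)  1816: Thu (+2)  1817: Fri (+1)
  1818: Sat (+1) ✓  1819: Sun (+1)  1820: Tue (+2)  1821: Wed (+1)  … (48 more years) …
  1870: Mon (+1)  1871: Tue (+1)  1872: Thu (+2)  1873: Fri (+1)  1874: Sat (+1) ✓
  1875: Sun (+1)  1876: Tue (+2)  1877: Wed (+1)  1878: Thu (+1)  1879: Fri (+1)
  1880: Sun (+2)  1881: Mon (+1)  1882: Tue (+1)  1883: Wed (+1)
Saturday years: 1812, 1818, 1829, 1835, 1840, 1846, 1857, 1863, 1868, 1874 — 10 in total.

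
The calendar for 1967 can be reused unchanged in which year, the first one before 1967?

Two years share a calendar iff Jan 1 falls on the same weekday and both are leap or both are common. 1967: Jan 1 is Sunday, common year.
1966: Jan 1 Saturday, common
1965: Jan 1 Friday, common
1964: Jan 1 Wednesday, leap
1963: Jan 1 Tuesday, common
1962: Jan 1 Monday, common
1961: Jan 1 Sunday, common
1961 matches on both conditions.

1961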